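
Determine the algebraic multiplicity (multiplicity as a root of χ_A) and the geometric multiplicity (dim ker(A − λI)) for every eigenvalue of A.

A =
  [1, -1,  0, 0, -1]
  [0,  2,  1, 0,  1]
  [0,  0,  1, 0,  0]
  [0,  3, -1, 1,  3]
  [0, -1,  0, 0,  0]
λ = 1: alg = 5, geom = 3

Step 1 — factor the characteristic polynomial to read off the algebraic multiplicities:
  χ_A(x) = (x - 1)^5

Step 2 — compute geometric multiplicities via the rank-nullity identity g(λ) = n − rank(A − λI):
  rank(A − (1)·I) = 2, so dim ker(A − (1)·I) = n − 2 = 3

Summary:
  λ = 1: algebraic multiplicity = 5, geometric multiplicity = 3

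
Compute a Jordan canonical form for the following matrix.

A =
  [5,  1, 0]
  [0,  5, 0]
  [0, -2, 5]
J_2(5) ⊕ J_1(5)

The characteristic polynomial is
  det(x·I − A) = x^3 - 15*x^2 + 75*x - 125 = (x - 5)^3

Eigenvalues and multiplicities (the geometric multiplicity of λ is n − rank(A − λI), which equals the number of Jordan blocks for λ):
  λ = 5: algebraic multiplicity = 3, geometric multiplicity = 2

Determining the block sizes for each eigenvalue:
  λ = 5: 2 blocks summing to 3 forces exactly one block of size 2 and the rest size 1 → block sizes [2, 1]

Assembling the blocks gives a Jordan form
J =
  [5, 1, 0]
  [0, 5, 0]
  [0, 0, 5]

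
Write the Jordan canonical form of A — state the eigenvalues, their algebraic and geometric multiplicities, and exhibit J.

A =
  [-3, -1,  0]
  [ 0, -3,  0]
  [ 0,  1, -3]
J_2(-3) ⊕ J_1(-3)

The characteristic polynomial is
  det(x·I − A) = x^3 + 9*x^2 + 27*x + 27 = (x + 3)^3

Eigenvalues and multiplicities (the geometric multiplicity of λ is n − rank(A − λI), which equals the number of Jordan blocks for λ):
  λ = -3: algebraic multiplicity = 3, geometric multiplicity = 2

Determining the block sizes for each eigenvalue:
  λ = -3: 2 blocks summing to 3 forces exactly one block of size 2 and the rest size 1 → block sizes [2, 1]

Assembling the blocks gives a Jordan form
J =
  [-3,  1,  0]
  [ 0, -3,  0]
  [ 0,  0, -3]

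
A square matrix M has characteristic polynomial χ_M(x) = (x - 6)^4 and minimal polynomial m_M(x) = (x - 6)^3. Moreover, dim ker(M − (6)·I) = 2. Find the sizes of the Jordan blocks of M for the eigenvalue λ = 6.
Block sizes for λ = 6: [3, 1]

Step 1 — from the characteristic polynomial, algebraic multiplicity of λ = 6 is 4. From dim ker(M − (6)·I) = 2, there are exactly 2 Jordan blocks for λ = 6.
Step 2 — from the minimal polynomial, the factor (x − 6)^3 tells us the largest block for λ = 6 has size 3.
Step 3 — with total size 4, 2 blocks, and largest block 3, the block sizes (in nonincreasing order) are [3, 1].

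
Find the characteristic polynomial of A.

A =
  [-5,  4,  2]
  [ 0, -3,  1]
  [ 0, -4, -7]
x^3 + 15*x^2 + 75*x + 125

Expanding det(x·I − A) (e.g. by cofactor expansion or by noting that A is similar to its Jordan form J, which has the same characteristic polynomial as A) gives
  χ_A(x) = x^3 + 15*x^2 + 75*x + 125
which factors as (x + 5)^3. The eigenvalues (with algebraic multiplicities) are λ = -5 with multiplicity 3.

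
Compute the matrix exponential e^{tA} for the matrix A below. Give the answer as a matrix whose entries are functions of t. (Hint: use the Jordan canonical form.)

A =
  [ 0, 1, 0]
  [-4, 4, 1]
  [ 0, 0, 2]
e^{tA} =
  [-2*t*exp(2*t) + exp(2*t), t*exp(2*t), t^2*exp(2*t)/2]
  [-4*t*exp(2*t), 2*t*exp(2*t) + exp(2*t), t^2*exp(2*t) + t*exp(2*t)]
  [0, 0, exp(2*t)]

Strategy: write A = P · J · P⁻¹ where J is a Jordan canonical form, so e^{tA} = P · e^{tJ} · P⁻¹, and e^{tJ} can be computed block-by-block.

A has Jordan form
J =
  [2, 1, 0]
  [0, 2, 1]
  [0, 0, 2]
(up to reordering of blocks).

Per-block formulas:
  For a 3×3 Jordan block J_3(2): exp(t · J_3(2)) = e^(2t)·(I + t·N + (t^2/2)·N^2), where N is the 3×3 nilpotent shift.

After assembling e^{tJ} and conjugating by P, we get:

e^{tA} =
  [-2*t*exp(2*t) + exp(2*t), t*exp(2*t), t^2*exp(2*t)/2]
  [-4*t*exp(2*t), 2*t*exp(2*t) + exp(2*t), t^2*exp(2*t) + t*exp(2*t)]
  [0, 0, exp(2*t)]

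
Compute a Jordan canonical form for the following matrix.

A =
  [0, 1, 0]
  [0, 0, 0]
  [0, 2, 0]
J_2(0) ⊕ J_1(0)

The characteristic polynomial is
  det(x·I − A) = x^3

Eigenvalues and multiplicities (the geometric multiplicity of λ is n − rank(A − λI), which equals the number of Jordan blocks for λ):
  λ = 0: algebraic multiplicity = 3, geometric multiplicity = 2

Determining the block sizes for each eigenvalue:
  λ = 0: 2 blocks summing to 3 forces exactly one block of size 2 and the rest size 1 → block sizes [2, 1]

Assembling the blocks gives a Jordan form
J =
  [0, 1, 0]
  [0, 0, 0]
  [0, 0, 0]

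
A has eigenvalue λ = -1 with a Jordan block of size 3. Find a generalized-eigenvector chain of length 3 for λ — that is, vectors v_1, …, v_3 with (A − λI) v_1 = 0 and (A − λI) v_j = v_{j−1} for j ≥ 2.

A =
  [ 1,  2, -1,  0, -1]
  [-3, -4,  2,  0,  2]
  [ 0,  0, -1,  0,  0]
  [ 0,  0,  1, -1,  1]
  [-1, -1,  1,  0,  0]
A Jordan chain for λ = -1 of length 3:
v_1 = (-1, 1, 0, -1, 0)ᵀ
v_2 = (2, -3, 0, 0, -1)ᵀ
v_3 = (1, 0, 0, 0, 0)ᵀ

Let N = A − (-1)·I. We want v_3 with N^3 v_3 = 0 but N^2 v_3 ≠ 0; then v_{j-1} := N · v_j for j = 3, …, 2.

Pick v_3 = (1, 0, 0, 0, 0)ᵀ.
Then v_2 = N · v_3 = (2, -3, 0, 0, -1)ᵀ.
Then v_1 = N · v_2 = (-1, 1, 0, -1, 0)ᵀ.

Sanity check: (A − (-1)·I) v_1 = (0, 0, 0, 0, 0)ᵀ = 0. ✓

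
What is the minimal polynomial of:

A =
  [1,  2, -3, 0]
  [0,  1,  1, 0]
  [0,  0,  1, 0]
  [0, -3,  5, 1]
x^3 - 3*x^2 + 3*x - 1

The characteristic polynomial is χ_A(x) = (x - 1)^4, so the eigenvalues are known. The minimal polynomial is
  m_A(x) = Π_λ (x − λ)^{k_λ}
where k_λ is the size of the *largest* Jordan block for λ (equivalently, the smallest k with (A − λI)^k v = 0 for every generalised eigenvector v of λ).

  λ = 1: largest Jordan block has size 3, contributing (x − 1)^3

So m_A(x) = (x - 1)^3 = x^3 - 3*x^2 + 3*x - 1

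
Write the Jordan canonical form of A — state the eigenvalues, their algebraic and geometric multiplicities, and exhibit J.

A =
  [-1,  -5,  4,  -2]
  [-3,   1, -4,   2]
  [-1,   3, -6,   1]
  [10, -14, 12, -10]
J_2(-4) ⊕ J_2(-4)

The characteristic polynomial is
  det(x·I − A) = x^4 + 16*x^3 + 96*x^2 + 256*x + 256 = (x + 4)^4

Eigenvalues and multiplicities (the geometric multiplicity of λ is n − rank(A − λI), which equals the number of Jordan blocks for λ):
  λ = -4: algebraic multiplicity = 4, geometric multiplicity = 2

Determining the block sizes for each eigenvalue:
  λ = -4: with am = 4 and gm = 2, the partition is not yet determined (e.g. several partitions of 4 into 2 parts exist). Let N = A − (-4)·I. Computing rank(N^1) = 2, rank(N^2) = 0; the number of blocks of size ≥ j is rank(N^{j−1}) − rank(N^j), giving [2, 2]. So we have 2 block(s) of size 2 → block sizes [2, 2]

Assembling the blocks gives a Jordan form
J =
  [-4,  1,  0,  0]
  [ 0, -4,  0,  0]
  [ 0,  0, -4,  1]
  [ 0,  0,  0, -4]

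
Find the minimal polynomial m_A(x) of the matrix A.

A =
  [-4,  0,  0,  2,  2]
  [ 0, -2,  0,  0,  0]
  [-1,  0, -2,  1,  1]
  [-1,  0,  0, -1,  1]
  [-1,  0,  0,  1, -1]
x^2 + 4*x + 4

The characteristic polynomial is χ_A(x) = (x + 2)^5, so the eigenvalues are known. The minimal polynomial is
  m_A(x) = Π_λ (x − λ)^{k_λ}
where k_λ is the size of the *largest* Jordan block for λ (equivalently, the smallest k with (A − λI)^k v = 0 for every generalised eigenvector v of λ).

  λ = -2: largest Jordan block has size 2, contributing (x + 2)^2

So m_A(x) = (x + 2)^2 = x^2 + 4*x + 4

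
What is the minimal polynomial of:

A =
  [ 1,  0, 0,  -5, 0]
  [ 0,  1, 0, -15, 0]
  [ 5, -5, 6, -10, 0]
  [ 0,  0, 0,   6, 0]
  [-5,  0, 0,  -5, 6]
x^2 - 7*x + 6

The characteristic polynomial is χ_A(x) = (x - 6)^3*(x - 1)^2, so the eigenvalues are known. The minimal polynomial is
  m_A(x) = Π_λ (x − λ)^{k_λ}
where k_λ is the size of the *largest* Jordan block for λ (equivalently, the smallest k with (A − λI)^k v = 0 for every generalised eigenvector v of λ).

  λ = 1: largest Jordan block has size 1, contributing (x − 1)
  λ = 6: largest Jordan block has size 1, contributing (x − 6)

So m_A(x) = (x - 6)*(x - 1) = x^2 - 7*x + 6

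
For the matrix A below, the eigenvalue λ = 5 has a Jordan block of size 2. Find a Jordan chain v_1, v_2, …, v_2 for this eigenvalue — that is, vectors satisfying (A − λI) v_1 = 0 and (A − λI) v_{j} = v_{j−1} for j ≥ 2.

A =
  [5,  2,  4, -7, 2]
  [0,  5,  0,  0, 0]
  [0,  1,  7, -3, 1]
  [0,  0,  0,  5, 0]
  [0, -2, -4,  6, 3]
A Jordan chain for λ = 5 of length 2:
v_1 = (2, 0, 1, 0, -2)ᵀ
v_2 = (0, 1, 0, 0, 0)ᵀ

Let N = A − (5)·I. We want v_2 with N^2 v_2 = 0 but N^1 v_2 ≠ 0; then v_{j-1} := N · v_j for j = 2, …, 2.

Pick v_2 = (0, 1, 0, 0, 0)ᵀ.
Then v_1 = N · v_2 = (2, 0, 1, 0, -2)ᵀ.

Sanity check: (A − (5)·I) v_1 = (0, 0, 0, 0, 0)ᵀ = 0. ✓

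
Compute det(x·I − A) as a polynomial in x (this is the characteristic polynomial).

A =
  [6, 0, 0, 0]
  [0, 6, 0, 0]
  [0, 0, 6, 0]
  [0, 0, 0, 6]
x^4 - 24*x^3 + 216*x^2 - 864*x + 1296

Expanding det(x·I − A) (e.g. by cofactor expansion or by noting that A is similar to its Jordan form J, which has the same characteristic polynomial as A) gives
  χ_A(x) = x^4 - 24*x^3 + 216*x^2 - 864*x + 1296
which factors as (x - 6)^4. The eigenvalues (with algebraic multiplicities) are λ = 6 with multiplicity 4.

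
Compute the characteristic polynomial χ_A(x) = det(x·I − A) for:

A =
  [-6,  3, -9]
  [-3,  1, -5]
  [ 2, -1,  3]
x^3 + 2*x^2 + x

Expanding det(x·I − A) (e.g. by cofactor expansion or by noting that A is similar to its Jordan form J, which has the same characteristic polynomial as A) gives
  χ_A(x) = x^3 + 2*x^2 + x
which factors as x*(x + 1)^2. The eigenvalues (with algebraic multiplicities) are λ = -1 with multiplicity 2, λ = 0 with multiplicity 1.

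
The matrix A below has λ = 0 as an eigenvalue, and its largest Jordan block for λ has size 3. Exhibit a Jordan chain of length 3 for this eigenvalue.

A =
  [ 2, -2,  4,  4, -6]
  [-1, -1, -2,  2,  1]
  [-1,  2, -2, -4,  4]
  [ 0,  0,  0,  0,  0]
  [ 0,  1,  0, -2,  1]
A Jordan chain for λ = 0 of length 3:
v_1 = (2, 1, -2, 0, -1)ᵀ
v_2 = (2, -1, -1, 0, 0)ᵀ
v_3 = (1, 0, 0, 0, 0)ᵀ

Let N = A − (0)·I. We want v_3 with N^3 v_3 = 0 but N^2 v_3 ≠ 0; then v_{j-1} := N · v_j for j = 3, …, 2.

Pick v_3 = (1, 0, 0, 0, 0)ᵀ.
Then v_2 = N · v_3 = (2, -1, -1, 0, 0)ᵀ.
Then v_1 = N · v_2 = (2, 1, -2, 0, -1)ᵀ.

Sanity check: (A − (0)·I) v_1 = (0, 0, 0, 0, 0)ᵀ = 0. ✓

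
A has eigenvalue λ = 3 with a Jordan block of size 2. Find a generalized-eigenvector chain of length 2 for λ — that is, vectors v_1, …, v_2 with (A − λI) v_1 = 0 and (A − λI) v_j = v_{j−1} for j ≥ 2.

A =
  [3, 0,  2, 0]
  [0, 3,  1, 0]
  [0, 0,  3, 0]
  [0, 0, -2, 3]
A Jordan chain for λ = 3 of length 2:
v_1 = (2, 1, 0, -2)ᵀ
v_2 = (0, 0, 1, 0)ᵀ

Let N = A − (3)·I. We want v_2 with N^2 v_2 = 0 but N^1 v_2 ≠ 0; then v_{j-1} := N · v_j for j = 2, …, 2.

Pick v_2 = (0, 0, 1, 0)ᵀ.
Then v_1 = N · v_2 = (2, 1, 0, -2)ᵀ.

Sanity check: (A − (3)·I) v_1 = (0, 0, 0, 0)ᵀ = 0. ✓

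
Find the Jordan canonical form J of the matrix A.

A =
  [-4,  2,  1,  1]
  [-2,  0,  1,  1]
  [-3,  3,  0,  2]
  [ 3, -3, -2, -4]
J_2(-2) ⊕ J_2(-2)

The characteristic polynomial is
  det(x·I − A) = x^4 + 8*x^3 + 24*x^2 + 32*x + 16 = (x + 2)^4

Eigenvalues and multiplicities (the geometric multiplicity of λ is n − rank(A − λI), which equals the number of Jordan blocks for λ):
  λ = -2: algebraic multiplicity = 4, geometric multiplicity = 2

Determining the block sizes for each eigenvalue:
  λ = -2: with am = 4 and gm = 2, the partition is not yet determined (e.g. several partitions of 4 into 2 parts exist). Let N = A − (-2)·I. Computing rank(N^1) = 2, rank(N^2) = 0; the number of blocks of size ≥ j is rank(N^{j−1}) − rank(N^j), giving [2, 2]. So we have 2 block(s) of size 2 → block sizes [2, 2]

Assembling the blocks gives a Jordan form
J =
  [-2,  1,  0,  0]
  [ 0, -2,  0,  0]
  [ 0,  0, -2,  1]
  [ 0,  0,  0, -2]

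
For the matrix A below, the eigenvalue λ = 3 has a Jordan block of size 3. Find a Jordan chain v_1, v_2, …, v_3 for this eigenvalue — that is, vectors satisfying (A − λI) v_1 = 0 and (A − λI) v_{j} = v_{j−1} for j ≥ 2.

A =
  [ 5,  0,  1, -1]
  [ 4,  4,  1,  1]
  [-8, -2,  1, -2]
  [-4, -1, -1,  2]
A Jordan chain for λ = 3 of length 3:
v_1 = (-1, -2, 4, 2)ᵀ
v_2 = (0, 1, -2, -1)ᵀ
v_3 = (0, 1, 0, 0)ᵀ

Let N = A − (3)·I. We want v_3 with N^3 v_3 = 0 but N^2 v_3 ≠ 0; then v_{j-1} := N · v_j for j = 3, …, 2.

Pick v_3 = (0, 1, 0, 0)ᵀ.
Then v_2 = N · v_3 = (0, 1, -2, -1)ᵀ.
Then v_1 = N · v_2 = (-1, -2, 4, 2)ᵀ.

Sanity check: (A − (3)·I) v_1 = (0, 0, 0, 0)ᵀ = 0. ✓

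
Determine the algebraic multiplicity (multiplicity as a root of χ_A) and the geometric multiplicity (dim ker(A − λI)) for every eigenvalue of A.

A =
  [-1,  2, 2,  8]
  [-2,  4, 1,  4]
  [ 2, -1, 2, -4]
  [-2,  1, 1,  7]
λ = 3: alg = 4, geom = 3

Step 1 — factor the characteristic polynomial to read off the algebraic multiplicities:
  χ_A(x) = (x - 3)^4

Step 2 — compute geometric multiplicities via the rank-nullity identity g(λ) = n − rank(A − λI):
  rank(A − (3)·I) = 1, so dim ker(A − (3)·I) = n − 1 = 3

Summary:
  λ = 3: algebraic multiplicity = 4, geometric multiplicity = 3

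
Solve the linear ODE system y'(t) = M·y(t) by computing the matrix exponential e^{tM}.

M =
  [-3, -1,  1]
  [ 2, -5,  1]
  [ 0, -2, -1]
e^{tM} =
  [-t^2*exp(-3*t) + exp(-3*t), -t*exp(-3*t), t^2*exp(-3*t)/2 + t*exp(-3*t)]
  [-2*t^2*exp(-3*t) + 2*t*exp(-3*t), -2*t*exp(-3*t) + exp(-3*t), t^2*exp(-3*t) + t*exp(-3*t)]
  [-2*t^2*exp(-3*t), -2*t*exp(-3*t), t^2*exp(-3*t) + 2*t*exp(-3*t) + exp(-3*t)]

Strategy: write M = P · J · P⁻¹ where J is a Jordan canonical form, so e^{tM} = P · e^{tJ} · P⁻¹, and e^{tJ} can be computed block-by-block.

M has Jordan form
J =
  [-3,  1,  0]
  [ 0, -3,  1]
  [ 0,  0, -3]
(up to reordering of blocks).

Per-block formulas:
  For a 3×3 Jordan block J_3(-3): exp(t · J_3(-3)) = e^(-3t)·(I + t·N + (t^2/2)·N^2), where N is the 3×3 nilpotent shift.

After assembling e^{tJ} and conjugating by P, we get:

e^{tM} =
  [-t^2*exp(-3*t) + exp(-3*t), -t*exp(-3*t), t^2*exp(-3*t)/2 + t*exp(-3*t)]
  [-2*t^2*exp(-3*t) + 2*t*exp(-3*t), -2*t*exp(-3*t) + exp(-3*t), t^2*exp(-3*t) + t*exp(-3*t)]
  [-2*t^2*exp(-3*t), -2*t*exp(-3*t), t^2*exp(-3*t) + 2*t*exp(-3*t) + exp(-3*t)]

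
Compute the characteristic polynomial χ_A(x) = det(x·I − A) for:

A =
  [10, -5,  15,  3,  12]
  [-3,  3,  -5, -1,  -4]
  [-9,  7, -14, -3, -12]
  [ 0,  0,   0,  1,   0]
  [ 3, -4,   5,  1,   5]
x^5 - 5*x^4 + 10*x^3 - 10*x^2 + 5*x - 1

Expanding det(x·I − A) (e.g. by cofactor expansion or by noting that A is similar to its Jordan form J, which has the same characteristic polynomial as A) gives
  χ_A(x) = x^5 - 5*x^4 + 10*x^3 - 10*x^2 + 5*x - 1
which factors as (x - 1)^5. The eigenvalues (with algebraic multiplicities) are λ = 1 with multiplicity 5.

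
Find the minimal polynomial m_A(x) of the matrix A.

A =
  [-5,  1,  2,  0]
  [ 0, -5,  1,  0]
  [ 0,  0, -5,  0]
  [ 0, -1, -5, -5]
x^3 + 15*x^2 + 75*x + 125

The characteristic polynomial is χ_A(x) = (x + 5)^4, so the eigenvalues are known. The minimal polynomial is
  m_A(x) = Π_λ (x − λ)^{k_λ}
where k_λ is the size of the *largest* Jordan block for λ (equivalently, the smallest k with (A − λI)^k v = 0 for every generalised eigenvector v of λ).

  λ = -5: largest Jordan block has size 3, contributing (x + 5)^3

So m_A(x) = (x + 5)^3 = x^3 + 15*x^2 + 75*x + 125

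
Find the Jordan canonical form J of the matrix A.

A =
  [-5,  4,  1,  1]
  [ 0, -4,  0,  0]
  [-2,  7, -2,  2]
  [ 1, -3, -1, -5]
J_2(-4) ⊕ J_2(-4)

The characteristic polynomial is
  det(x·I − A) = x^4 + 16*x^3 + 96*x^2 + 256*x + 256 = (x + 4)^4

Eigenvalues and multiplicities (the geometric multiplicity of λ is n − rank(A − λI), which equals the number of Jordan blocks for λ):
  λ = -4: algebraic multiplicity = 4, geometric multiplicity = 2

Determining the block sizes for each eigenvalue:
  λ = -4: with am = 4 and gm = 2, the partition is not yet determined (e.g. several partitions of 4 into 2 parts exist). Let N = A − (-4)·I. Computing rank(N^1) = 2, rank(N^2) = 0; the number of blocks of size ≥ j is rank(N^{j−1}) − rank(N^j), giving [2, 2]. So we have 2 block(s) of size 2 → block sizes [2, 2]

Assembling the blocks gives a Jordan form
J =
  [-4,  1,  0,  0]
  [ 0, -4,  0,  0]
  [ 0,  0, -4,  1]
  [ 0,  0,  0, -4]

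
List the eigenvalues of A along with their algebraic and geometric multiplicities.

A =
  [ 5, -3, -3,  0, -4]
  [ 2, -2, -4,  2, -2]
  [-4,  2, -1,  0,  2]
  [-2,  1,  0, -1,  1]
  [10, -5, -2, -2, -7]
λ = -2: alg = 1, geom = 1; λ = -1: alg = 4, geom = 2

Step 1 — factor the characteristic polynomial to read off the algebraic multiplicities:
  χ_A(x) = (x + 1)^4*(x + 2)

Step 2 — compute geometric multiplicities via the rank-nullity identity g(λ) = n − rank(A − λI):
  rank(A − (-2)·I) = 4, so dim ker(A − (-2)·I) = n − 4 = 1
  rank(A − (-1)·I) = 3, so dim ker(A − (-1)·I) = n − 3 = 2

Summary:
  λ = -2: algebraic multiplicity = 1, geometric multiplicity = 1
  λ = -1: algebraic multiplicity = 4, geometric multiplicity = 2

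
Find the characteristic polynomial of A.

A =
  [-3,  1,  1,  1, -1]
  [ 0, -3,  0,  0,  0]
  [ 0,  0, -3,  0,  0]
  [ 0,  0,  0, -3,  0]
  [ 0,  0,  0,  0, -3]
x^5 + 15*x^4 + 90*x^3 + 270*x^2 + 405*x + 243

Expanding det(x·I − A) (e.g. by cofactor expansion or by noting that A is similar to its Jordan form J, which has the same characteristic polynomial as A) gives
  χ_A(x) = x^5 + 15*x^4 + 90*x^3 + 270*x^2 + 405*x + 243
which factors as (x + 3)^5. The eigenvalues (with algebraic multiplicities) are λ = -3 with multiplicity 5.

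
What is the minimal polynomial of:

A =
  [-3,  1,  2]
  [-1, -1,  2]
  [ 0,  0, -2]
x^2 + 4*x + 4

The characteristic polynomial is χ_A(x) = (x + 2)^3, so the eigenvalues are known. The minimal polynomial is
  m_A(x) = Π_λ (x − λ)^{k_λ}
where k_λ is the size of the *largest* Jordan block for λ (equivalently, the smallest k with (A − λI)^k v = 0 for every generalised eigenvector v of λ).

  λ = -2: largest Jordan block has size 2, contributing (x + 2)^2

So m_A(x) = (x + 2)^2 = x^2 + 4*x + 4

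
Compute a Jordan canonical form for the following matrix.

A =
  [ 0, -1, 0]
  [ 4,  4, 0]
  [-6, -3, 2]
J_2(2) ⊕ J_1(2)

The characteristic polynomial is
  det(x·I − A) = x^3 - 6*x^2 + 12*x - 8 = (x - 2)^3

Eigenvalues and multiplicities (the geometric multiplicity of λ is n − rank(A − λI), which equals the number of Jordan blocks for λ):
  λ = 2: algebraic multiplicity = 3, geometric multiplicity = 2

Determining the block sizes for each eigenvalue:
  λ = 2: 2 blocks summing to 3 forces exactly one block of size 2 and the rest size 1 → block sizes [2, 1]

Assembling the blocks gives a Jordan form
J =
  [2, 1, 0]
  [0, 2, 0]
  [0, 0, 2]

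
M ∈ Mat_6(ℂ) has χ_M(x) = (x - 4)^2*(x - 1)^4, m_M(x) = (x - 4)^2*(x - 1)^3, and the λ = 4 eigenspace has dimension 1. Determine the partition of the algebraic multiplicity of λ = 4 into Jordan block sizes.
Block sizes for λ = 4: [2]

Step 1 — from the characteristic polynomial, algebraic multiplicity of λ = 4 is 2. From dim ker(M − (4)·I) = 1, there are exactly 1 Jordan blocks for λ = 4.
Step 2 — from the minimal polynomial, the factor (x − 4)^2 tells us the largest block for λ = 4 has size 2.
Step 3 — with total size 2, 1 blocks, and largest block 2, the block sizes (in nonincreasing order) are [2].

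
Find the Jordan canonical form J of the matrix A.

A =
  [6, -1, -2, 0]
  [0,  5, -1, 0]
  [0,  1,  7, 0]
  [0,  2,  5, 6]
J_3(6) ⊕ J_1(6)

The characteristic polynomial is
  det(x·I − A) = x^4 - 24*x^3 + 216*x^2 - 864*x + 1296 = (x - 6)^4

Eigenvalues and multiplicities (the geometric multiplicity of λ is n − rank(A − λI), which equals the number of Jordan blocks for λ):
  λ = 6: algebraic multiplicity = 4, geometric multiplicity = 2

Determining the block sizes for each eigenvalue:
  λ = 6: with am = 4 and gm = 2, the partition is not yet determined (e.g. several partitions of 4 into 2 parts exist). Let N = A − (6)·I. Computing rank(N^1) = 2, rank(N^2) = 1, rank(N^3) = 0; the number of blocks of size ≥ j is rank(N^{j−1}) − rank(N^j), giving [2, 1, 1]. So we have 1 block(s) of size 3, 1 block(s) of size 1 → block sizes [3, 1]

Assembling the blocks gives a Jordan form
J =
  [6, 1, 0, 0]
  [0, 6, 1, 0]
  [0, 0, 6, 0]
  [0, 0, 0, 6]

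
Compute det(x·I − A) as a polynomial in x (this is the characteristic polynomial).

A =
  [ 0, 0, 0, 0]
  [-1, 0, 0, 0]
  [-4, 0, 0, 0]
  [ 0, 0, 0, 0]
x^4

Expanding det(x·I − A) (e.g. by cofactor expansion or by noting that A is similar to its Jordan form J, which has the same characteristic polynomial as A) gives
  χ_A(x) = x^4
which factors as x^4. The eigenvalues (with algebraic multiplicities) are λ = 0 with multiplicity 4.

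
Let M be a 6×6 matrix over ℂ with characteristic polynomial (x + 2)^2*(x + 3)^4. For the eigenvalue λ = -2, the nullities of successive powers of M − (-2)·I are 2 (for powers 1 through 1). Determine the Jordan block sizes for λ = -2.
Block sizes for λ = -2: [1, 1]

From the dimensions of kernels of powers, the number of Jordan blocks of size at least j is d_j − d_{j−1} where d_j = dim ker(N^j) (with d_0 = 0). Computing the differences gives [2].
The number of blocks of size exactly k is (#blocks of size ≥ k) − (#blocks of size ≥ k + 1), so the partition is: 2 block(s) of size 1.
In nonincreasing order the block sizes are [1, 1].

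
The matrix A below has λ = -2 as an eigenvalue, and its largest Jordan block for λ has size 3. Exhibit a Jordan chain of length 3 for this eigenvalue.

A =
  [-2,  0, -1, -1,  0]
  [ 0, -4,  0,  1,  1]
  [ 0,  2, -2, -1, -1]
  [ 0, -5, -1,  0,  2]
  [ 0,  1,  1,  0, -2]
A Jordan chain for λ = -2 of length 3:
v_1 = (3, 0, 0, 0, 0)ᵀ
v_2 = (0, -2, 2, -5, 1)ᵀ
v_3 = (0, 1, 0, 0, 0)ᵀ

Let N = A − (-2)·I. We want v_3 with N^3 v_3 = 0 but N^2 v_3 ≠ 0; then v_{j-1} := N · v_j for j = 3, …, 2.

Pick v_3 = (0, 1, 0, 0, 0)ᵀ.
Then v_2 = N · v_3 = (0, -2, 2, -5, 1)ᵀ.
Then v_1 = N · v_2 = (3, 0, 0, 0, 0)ᵀ.

Sanity check: (A − (-2)·I) v_1 = (0, 0, 0, 0, 0)ᵀ = 0. ✓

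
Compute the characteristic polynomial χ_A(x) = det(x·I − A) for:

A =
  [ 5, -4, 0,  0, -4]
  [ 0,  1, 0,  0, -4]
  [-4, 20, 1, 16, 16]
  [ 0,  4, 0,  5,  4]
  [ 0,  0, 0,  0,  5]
x^5 - 17*x^4 + 106*x^3 - 290*x^2 + 325*x - 125

Expanding det(x·I − A) (e.g. by cofactor expansion or by noting that A is similar to its Jordan form J, which has the same characteristic polynomial as A) gives
  χ_A(x) = x^5 - 17*x^4 + 106*x^3 - 290*x^2 + 325*x - 125
which factors as (x - 5)^3*(x - 1)^2. The eigenvalues (with algebraic multiplicities) are λ = 1 with multiplicity 2, λ = 5 with multiplicity 3.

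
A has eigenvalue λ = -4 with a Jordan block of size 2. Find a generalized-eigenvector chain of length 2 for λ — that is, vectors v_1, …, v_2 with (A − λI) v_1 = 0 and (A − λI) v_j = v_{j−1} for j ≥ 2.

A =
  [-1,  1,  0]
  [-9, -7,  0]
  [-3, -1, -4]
A Jordan chain for λ = -4 of length 2:
v_1 = (3, -9, -3)ᵀ
v_2 = (1, 0, 0)ᵀ

Let N = A − (-4)·I. We want v_2 with N^2 v_2 = 0 but N^1 v_2 ≠ 0; then v_{j-1} := N · v_j for j = 2, …, 2.

Pick v_2 = (1, 0, 0)ᵀ.
Then v_1 = N · v_2 = (3, -9, -3)ᵀ.

Sanity check: (A − (-4)·I) v_1 = (0, 0, 0)ᵀ = 0. ✓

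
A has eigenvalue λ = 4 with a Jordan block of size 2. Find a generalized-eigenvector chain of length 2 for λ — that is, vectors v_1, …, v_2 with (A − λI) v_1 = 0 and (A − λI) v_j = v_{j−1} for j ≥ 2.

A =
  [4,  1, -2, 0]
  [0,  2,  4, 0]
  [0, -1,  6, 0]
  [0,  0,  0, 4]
A Jordan chain for λ = 4 of length 2:
v_1 = (1, -2, -1, 0)ᵀ
v_2 = (0, 1, 0, 0)ᵀ

Let N = A − (4)·I. We want v_2 with N^2 v_2 = 0 but N^1 v_2 ≠ 0; then v_{j-1} := N · v_j for j = 2, …, 2.

Pick v_2 = (0, 1, 0, 0)ᵀ.
Then v_1 = N · v_2 = (1, -2, -1, 0)ᵀ.

Sanity check: (A − (4)·I) v_1 = (0, 0, 0, 0)ᵀ = 0. ✓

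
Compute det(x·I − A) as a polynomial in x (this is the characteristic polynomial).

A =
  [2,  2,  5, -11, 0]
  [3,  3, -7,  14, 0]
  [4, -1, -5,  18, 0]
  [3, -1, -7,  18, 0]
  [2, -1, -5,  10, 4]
x^5 - 22*x^4 + 193*x^3 - 844*x^2 + 1840*x - 1600

Expanding det(x·I − A) (e.g. by cofactor expansion or by noting that A is similar to its Jordan form J, which has the same characteristic polynomial as A) gives
  χ_A(x) = x^5 - 22*x^4 + 193*x^3 - 844*x^2 + 1840*x - 1600
which factors as (x - 5)^2*(x - 4)^3. The eigenvalues (with algebraic multiplicities) are λ = 4 with multiplicity 3, λ = 5 with multiplicity 2.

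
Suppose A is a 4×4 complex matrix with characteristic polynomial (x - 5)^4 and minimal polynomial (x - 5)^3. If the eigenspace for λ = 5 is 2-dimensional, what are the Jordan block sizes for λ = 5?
Block sizes for λ = 5: [3, 1]

Step 1 — from the characteristic polynomial, algebraic multiplicity of λ = 5 is 4. From dim ker(A − (5)·I) = 2, there are exactly 2 Jordan blocks for λ = 5.
Step 2 — from the minimal polynomial, the factor (x − 5)^3 tells us the largest block for λ = 5 has size 3.
Step 3 — with total size 4, 2 blocks, and largest block 3, the block sizes (in nonincreasing order) are [3, 1].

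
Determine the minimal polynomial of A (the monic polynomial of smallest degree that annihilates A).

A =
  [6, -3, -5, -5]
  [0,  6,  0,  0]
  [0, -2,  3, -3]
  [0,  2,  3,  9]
x^2 - 12*x + 36

The characteristic polynomial is χ_A(x) = (x - 6)^4, so the eigenvalues are known. The minimal polynomial is
  m_A(x) = Π_λ (x − λ)^{k_λ}
where k_λ is the size of the *largest* Jordan block for λ (equivalently, the smallest k with (A − λI)^k v = 0 for every generalised eigenvector v of λ).

  λ = 6: largest Jordan block has size 2, contributing (x − 6)^2

So m_A(x) = (x - 6)^2 = x^2 - 12*x + 36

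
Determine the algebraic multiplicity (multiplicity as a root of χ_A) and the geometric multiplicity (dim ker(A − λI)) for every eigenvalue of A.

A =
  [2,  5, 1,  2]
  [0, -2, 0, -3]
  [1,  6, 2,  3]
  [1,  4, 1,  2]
λ = 1: alg = 4, geom = 2

Step 1 — factor the characteristic polynomial to read off the algebraic multiplicities:
  χ_A(x) = (x - 1)^4

Step 2 — compute geometric multiplicities via the rank-nullity identity g(λ) = n − rank(A − λI):
  rank(A − (1)·I) = 2, so dim ker(A − (1)·I) = n − 2 = 2

Summary:
  λ = 1: algebraic multiplicity = 4, geometric multiplicity = 2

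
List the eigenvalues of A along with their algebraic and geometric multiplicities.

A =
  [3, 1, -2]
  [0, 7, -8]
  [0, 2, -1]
λ = 3: alg = 3, geom = 2

Step 1 — factor the characteristic polynomial to read off the algebraic multiplicities:
  χ_A(x) = (x - 3)^3

Step 2 — compute geometric multiplicities via the rank-nullity identity g(λ) = n − rank(A − λI):
  rank(A − (3)·I) = 1, so dim ker(A − (3)·I) = n − 1 = 2

Summary:
  λ = 3: algebraic multiplicity = 3, geometric multiplicity = 2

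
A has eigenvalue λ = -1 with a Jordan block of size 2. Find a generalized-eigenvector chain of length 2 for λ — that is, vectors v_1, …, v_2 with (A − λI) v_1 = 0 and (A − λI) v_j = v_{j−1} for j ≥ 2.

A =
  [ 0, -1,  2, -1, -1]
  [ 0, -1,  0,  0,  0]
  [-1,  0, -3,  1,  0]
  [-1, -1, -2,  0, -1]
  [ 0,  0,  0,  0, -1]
A Jordan chain for λ = -1 of length 2:
v_1 = (1, 0, -1, -1, 0)ᵀ
v_2 = (1, 0, 0, 0, 0)ᵀ

Let N = A − (-1)·I. We want v_2 with N^2 v_2 = 0 but N^1 v_2 ≠ 0; then v_{j-1} := N · v_j for j = 2, …, 2.

Pick v_2 = (1, 0, 0, 0, 0)ᵀ.
Then v_1 = N · v_2 = (1, 0, -1, -1, 0)ᵀ.

Sanity check: (A − (-1)·I) v_1 = (0, 0, 0, 0, 0)ᵀ = 0. ✓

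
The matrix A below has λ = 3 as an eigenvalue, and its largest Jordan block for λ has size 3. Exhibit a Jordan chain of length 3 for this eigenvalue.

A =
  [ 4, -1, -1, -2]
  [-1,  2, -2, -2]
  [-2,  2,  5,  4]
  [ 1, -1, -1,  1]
A Jordan chain for λ = 3 of length 3:
v_1 = (2, 2, -4, 2)ᵀ
v_2 = (1, -1, -2, 1)ᵀ
v_3 = (1, 0, 0, 0)ᵀ

Let N = A − (3)·I. We want v_3 with N^3 v_3 = 0 but N^2 v_3 ≠ 0; then v_{j-1} := N · v_j for j = 3, …, 2.

Pick v_3 = (1, 0, 0, 0)ᵀ.
Then v_2 = N · v_3 = (1, -1, -2, 1)ᵀ.
Then v_1 = N · v_2 = (2, 2, -4, 2)ᵀ.

Sanity check: (A − (3)·I) v_1 = (0, 0, 0, 0)ᵀ = 0. ✓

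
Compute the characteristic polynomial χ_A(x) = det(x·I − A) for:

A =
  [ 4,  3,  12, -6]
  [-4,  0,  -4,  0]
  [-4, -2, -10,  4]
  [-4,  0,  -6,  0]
x^4 + 6*x^3 + 12*x^2 + 8*x

Expanding det(x·I − A) (e.g. by cofactor expansion or by noting that A is similar to its Jordan form J, which has the same characteristic polynomial as A) gives
  χ_A(x) = x^4 + 6*x^3 + 12*x^2 + 8*x
which factors as x*(x + 2)^3. The eigenvalues (with algebraic multiplicities) are λ = -2 with multiplicity 3, λ = 0 with multiplicity 1.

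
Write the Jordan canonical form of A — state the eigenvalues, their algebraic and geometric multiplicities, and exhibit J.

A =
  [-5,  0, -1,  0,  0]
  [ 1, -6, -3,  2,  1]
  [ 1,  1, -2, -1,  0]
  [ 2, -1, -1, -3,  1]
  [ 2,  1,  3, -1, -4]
J_3(-4) ⊕ J_2(-4)

The characteristic polynomial is
  det(x·I − A) = x^5 + 20*x^4 + 160*x^3 + 640*x^2 + 1280*x + 1024 = (x + 4)^5

Eigenvalues and multiplicities (the geometric multiplicity of λ is n − rank(A − λI), which equals the number of Jordan blocks for λ):
  λ = -4: algebraic multiplicity = 5, geometric multiplicity = 2

Determining the block sizes for each eigenvalue:
  λ = -4: with am = 5 and gm = 2, the partition is not yet determined (e.g. several partitions of 5 into 2 parts exist). Let N = A − (-4)·I. Computing rank(N^1) = 3, rank(N^2) = 1, rank(N^3) = 0; the number of blocks of size ≥ j is rank(N^{j−1}) − rank(N^j), giving [2, 2, 1]. So we have 1 block(s) of size 3, 1 block(s) of size 2 → block sizes [3, 2]

Assembling the blocks gives a Jordan form
J =
  [-4,  1,  0,  0,  0]
  [ 0, -4,  1,  0,  0]
  [ 0,  0, -4,  0,  0]
  [ 0,  0,  0, -4,  1]
  [ 0,  0,  0,  0, -4]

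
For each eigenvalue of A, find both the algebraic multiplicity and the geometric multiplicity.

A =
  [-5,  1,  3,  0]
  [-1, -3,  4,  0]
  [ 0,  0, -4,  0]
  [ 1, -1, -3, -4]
λ = -4: alg = 4, geom = 2

Step 1 — factor the characteristic polynomial to read off the algebraic multiplicities:
  χ_A(x) = (x + 4)^4

Step 2 — compute geometric multiplicities via the rank-nullity identity g(λ) = n − rank(A − λI):
  rank(A − (-4)·I) = 2, so dim ker(A − (-4)·I) = n − 2 = 2

Summary:
  λ = -4: algebraic multiplicity = 4, geometric multiplicity = 2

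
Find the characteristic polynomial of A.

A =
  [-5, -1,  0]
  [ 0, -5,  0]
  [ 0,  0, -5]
x^3 + 15*x^2 + 75*x + 125

Expanding det(x·I − A) (e.g. by cofactor expansion or by noting that A is similar to its Jordan form J, which has the same characteristic polynomial as A) gives
  χ_A(x) = x^3 + 15*x^2 + 75*x + 125
which factors as (x + 5)^3. The eigenvalues (with algebraic multiplicities) are λ = -5 with multiplicity 3.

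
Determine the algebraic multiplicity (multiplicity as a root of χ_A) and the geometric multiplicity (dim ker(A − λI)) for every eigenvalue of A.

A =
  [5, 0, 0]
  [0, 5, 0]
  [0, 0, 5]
λ = 5: alg = 3, geom = 3

Step 1 — factor the characteristic polynomial to read off the algebraic multiplicities:
  χ_A(x) = (x - 5)^3

Step 2 — compute geometric multiplicities via the rank-nullity identity g(λ) = n − rank(A − λI):
  rank(A − (5)·I) = 0, so dim ker(A − (5)·I) = n − 0 = 3

Summary:
  λ = 5: algebraic multiplicity = 3, geometric multiplicity = 3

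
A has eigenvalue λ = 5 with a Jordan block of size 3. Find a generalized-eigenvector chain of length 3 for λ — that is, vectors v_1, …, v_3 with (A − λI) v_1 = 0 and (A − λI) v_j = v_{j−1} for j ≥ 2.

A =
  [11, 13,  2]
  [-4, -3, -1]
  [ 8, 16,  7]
A Jordan chain for λ = 5 of length 3:
v_1 = (6, -4, 8)ᵀ
v_2 = (13, -8, 16)ᵀ
v_3 = (0, 1, 0)ᵀ

Let N = A − (5)·I. We want v_3 with N^3 v_3 = 0 but N^2 v_3 ≠ 0; then v_{j-1} := N · v_j for j = 3, …, 2.

Pick v_3 = (0, 1, 0)ᵀ.
Then v_2 = N · v_3 = (13, -8, 16)ᵀ.
Then v_1 = N · v_2 = (6, -4, 8)ᵀ.

Sanity check: (A − (5)·I) v_1 = (0, 0, 0)ᵀ = 0. ✓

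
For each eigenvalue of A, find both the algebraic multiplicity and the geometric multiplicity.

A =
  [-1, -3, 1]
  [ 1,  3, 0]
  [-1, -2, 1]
λ = 1: alg = 3, geom = 1

Step 1 — factor the characteristic polynomial to read off the algebraic multiplicities:
  χ_A(x) = (x - 1)^3

Step 2 — compute geometric multiplicities via the rank-nullity identity g(λ) = n − rank(A − λI):
  rank(A − (1)·I) = 2, so dim ker(A − (1)·I) = n − 2 = 1

Summary:
  λ = 1: algebraic multiplicity = 3, geometric multiplicity = 1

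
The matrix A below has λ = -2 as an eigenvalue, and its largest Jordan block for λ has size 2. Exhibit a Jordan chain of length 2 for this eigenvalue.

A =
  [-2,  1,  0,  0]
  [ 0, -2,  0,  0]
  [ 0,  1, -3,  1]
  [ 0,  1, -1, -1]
A Jordan chain for λ = -2 of length 2:
v_1 = (1, 0, 1, 1)ᵀ
v_2 = (0, 1, 0, 0)ᵀ

Let N = A − (-2)·I. We want v_2 with N^2 v_2 = 0 but N^1 v_2 ≠ 0; then v_{j-1} := N · v_j for j = 2, …, 2.

Pick v_2 = (0, 1, 0, 0)ᵀ.
Then v_1 = N · v_2 = (1, 0, 1, 1)ᵀ.

Sanity check: (A − (-2)·I) v_1 = (0, 0, 0, 0)ᵀ = 0. ✓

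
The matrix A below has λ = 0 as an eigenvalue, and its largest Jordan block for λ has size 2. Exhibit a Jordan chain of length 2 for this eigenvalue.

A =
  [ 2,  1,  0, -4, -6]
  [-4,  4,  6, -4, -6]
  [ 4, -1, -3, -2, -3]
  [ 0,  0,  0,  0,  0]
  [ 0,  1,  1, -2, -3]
A Jordan chain for λ = 0 of length 2:
v_1 = (2, -4, 4, 0, 0)ᵀ
v_2 = (1, 0, 0, 0, 0)ᵀ

Let N = A − (0)·I. We want v_2 with N^2 v_2 = 0 but N^1 v_2 ≠ 0; then v_{j-1} := N · v_j for j = 2, …, 2.

Pick v_2 = (1, 0, 0, 0, 0)ᵀ.
Then v_1 = N · v_2 = (2, -4, 4, 0, 0)ᵀ.

Sanity check: (A − (0)·I) v_1 = (0, 0, 0, 0, 0)ᵀ = 0. ✓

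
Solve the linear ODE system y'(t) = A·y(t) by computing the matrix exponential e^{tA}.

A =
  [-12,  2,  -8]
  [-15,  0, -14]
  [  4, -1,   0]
e^{tA} =
  [t^2*exp(-4*t) - 8*t*exp(-4*t) + exp(-4*t), 2*t*exp(-4*t), 2*t^2*exp(-4*t) - 8*t*exp(-4*t)]
  [2*t^2*exp(-4*t) - 15*t*exp(-4*t), 4*t*exp(-4*t) + exp(-4*t), 4*t^2*exp(-4*t) - 14*t*exp(-4*t)]
  [-t^2*exp(-4*t)/2 + 4*t*exp(-4*t), -t*exp(-4*t), -t^2*exp(-4*t) + 4*t*exp(-4*t) + exp(-4*t)]

Strategy: write A = P · J · P⁻¹ where J is a Jordan canonical form, so e^{tA} = P · e^{tJ} · P⁻¹, and e^{tJ} can be computed block-by-block.

A has Jordan form
J =
  [-4,  1,  0]
  [ 0, -4,  1]
  [ 0,  0, -4]
(up to reordering of blocks).

Per-block formulas:
  For a 3×3 Jordan block J_3(-4): exp(t · J_3(-4)) = e^(-4t)·(I + t·N + (t^2/2)·N^2), where N is the 3×3 nilpotent shift.

After assembling e^{tJ} and conjugating by P, we get:

e^{tA} =
  [t^2*exp(-4*t) - 8*t*exp(-4*t) + exp(-4*t), 2*t*exp(-4*t), 2*t^2*exp(-4*t) - 8*t*exp(-4*t)]
  [2*t^2*exp(-4*t) - 15*t*exp(-4*t), 4*t*exp(-4*t) + exp(-4*t), 4*t^2*exp(-4*t) - 14*t*exp(-4*t)]
  [-t^2*exp(-4*t)/2 + 4*t*exp(-4*t), -t*exp(-4*t), -t^2*exp(-4*t) + 4*t*exp(-4*t) + exp(-4*t)]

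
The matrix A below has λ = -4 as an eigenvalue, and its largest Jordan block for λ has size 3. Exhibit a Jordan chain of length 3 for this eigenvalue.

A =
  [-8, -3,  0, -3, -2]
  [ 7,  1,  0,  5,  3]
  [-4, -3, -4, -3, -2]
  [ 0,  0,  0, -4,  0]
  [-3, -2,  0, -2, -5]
A Jordan chain for λ = -4 of length 3:
v_1 = (1, -2, 1, 0, 1)ᵀ
v_2 = (-4, 7, -4, 0, -3)ᵀ
v_3 = (1, 0, 0, 0, 0)ᵀ

Let N = A − (-4)·I. We want v_3 with N^3 v_3 = 0 but N^2 v_3 ≠ 0; then v_{j-1} := N · v_j for j = 3, …, 2.

Pick v_3 = (1, 0, 0, 0, 0)ᵀ.
Then v_2 = N · v_3 = (-4, 7, -4, 0, -3)ᵀ.
Then v_1 = N · v_2 = (1, -2, 1, 0, 1)ᵀ.

Sanity check: (A − (-4)·I) v_1 = (0, 0, 0, 0, 0)ᵀ = 0. ✓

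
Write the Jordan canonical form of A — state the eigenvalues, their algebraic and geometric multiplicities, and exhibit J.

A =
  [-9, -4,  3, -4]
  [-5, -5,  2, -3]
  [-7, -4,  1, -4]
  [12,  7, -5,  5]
J_2(-2) ⊕ J_2(-2)

The characteristic polynomial is
  det(x·I − A) = x^4 + 8*x^3 + 24*x^2 + 32*x + 16 = (x + 2)^4

Eigenvalues and multiplicities (the geometric multiplicity of λ is n − rank(A − λI), which equals the number of Jordan blocks for λ):
  λ = -2: algebraic multiplicity = 4, geometric multiplicity = 2

Determining the block sizes for each eigenvalue:
  λ = -2: with am = 4 and gm = 2, the partition is not yet determined (e.g. several partitions of 4 into 2 parts exist). Let N = A − (-2)·I. Computing rank(N^1) = 2, rank(N^2) = 0; the number of blocks of size ≥ j is rank(N^{j−1}) − rank(N^j), giving [2, 2]. So we have 2 block(s) of size 2 → block sizes [2, 2]

Assembling the blocks gives a Jordan form
J =
  [-2,  1,  0,  0]
  [ 0, -2,  0,  0]
  [ 0,  0, -2,  1]
  [ 0,  0,  0, -2]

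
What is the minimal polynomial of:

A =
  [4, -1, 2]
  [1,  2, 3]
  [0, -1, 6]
x^3 - 12*x^2 + 48*x - 64

The characteristic polynomial is χ_A(x) = (x - 4)^3, so the eigenvalues are known. The minimal polynomial is
  m_A(x) = Π_λ (x − λ)^{k_λ}
where k_λ is the size of the *largest* Jordan block for λ (equivalently, the smallest k with (A − λI)^k v = 0 for every generalised eigenvector v of λ).

  λ = 4: largest Jordan block has size 3, contributing (x − 4)^3

So m_A(x) = (x - 4)^3 = x^3 - 12*x^2 + 48*x - 64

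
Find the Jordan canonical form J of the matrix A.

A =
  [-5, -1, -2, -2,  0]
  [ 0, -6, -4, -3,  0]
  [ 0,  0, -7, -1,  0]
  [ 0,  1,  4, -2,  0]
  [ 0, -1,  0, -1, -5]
J_3(-5) ⊕ J_1(-5) ⊕ J_1(-5)

The characteristic polynomial is
  det(x·I − A) = x^5 + 25*x^4 + 250*x^3 + 1250*x^2 + 3125*x + 3125 = (x + 5)^5

Eigenvalues and multiplicities (the geometric multiplicity of λ is n − rank(A − λI), which equals the number of Jordan blocks for λ):
  λ = -5: algebraic multiplicity = 5, geometric multiplicity = 3

Determining the block sizes for each eigenvalue:
  λ = -5: with am = 5 and gm = 3, the partition is not yet determined (e.g. several partitions of 5 into 3 parts exist). Let N = A − (-5)·I. Computing rank(N^1) = 2, rank(N^2) = 1, rank(N^3) = 0; the number of blocks of size ≥ j is rank(N^{j−1}) − rank(N^j), giving [3, 1, 1]. So we have 1 block(s) of size 3, 2 block(s) of size 1 → block sizes [3, 1, 1]

Assembling the blocks gives a Jordan form
J =
  [-5,  1,  0,  0,  0]
  [ 0, -5,  1,  0,  0]
  [ 0,  0, -5,  0,  0]
  [ 0,  0,  0, -5,  0]
  [ 0,  0,  0,  0, -5]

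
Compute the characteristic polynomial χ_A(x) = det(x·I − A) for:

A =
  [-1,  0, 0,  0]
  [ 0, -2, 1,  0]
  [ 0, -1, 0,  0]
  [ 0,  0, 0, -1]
x^4 + 4*x^3 + 6*x^2 + 4*x + 1

Expanding det(x·I − A) (e.g. by cofactor expansion or by noting that A is similar to its Jordan form J, which has the same characteristic polynomial as A) gives
  χ_A(x) = x^4 + 4*x^3 + 6*x^2 + 4*x + 1
which factors as (x + 1)^4. The eigenvalues (with algebraic multiplicities) are λ = -1 with multiplicity 4.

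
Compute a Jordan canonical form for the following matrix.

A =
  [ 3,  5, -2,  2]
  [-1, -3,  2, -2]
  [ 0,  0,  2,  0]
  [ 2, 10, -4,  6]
J_2(2) ⊕ J_1(2) ⊕ J_1(2)

The characteristic polynomial is
  det(x·I − A) = x^4 - 8*x^3 + 24*x^2 - 32*x + 16 = (x - 2)^4

Eigenvalues and multiplicities (the geometric multiplicity of λ is n − rank(A − λI), which equals the number of Jordan blocks for λ):
  λ = 2: algebraic multiplicity = 4, geometric multiplicity = 3

Determining the block sizes for each eigenvalue:
  λ = 2: 3 blocks summing to 4 forces exactly one block of size 2 and the rest size 1 → block sizes [2, 1, 1]

Assembling the blocks gives a Jordan form
J =
  [2, 1, 0, 0]
  [0, 2, 0, 0]
  [0, 0, 2, 0]
  [0, 0, 0, 2]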